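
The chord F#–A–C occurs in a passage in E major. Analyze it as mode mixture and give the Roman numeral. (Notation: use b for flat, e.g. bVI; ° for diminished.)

ii°

The root F# is the diatonic 2nd degree of E major; the borrowing shows in the chord quality. The diatonic chord on degree 2 would be F#m (ii), but F#–A–C is the diminished chord from E minor. As a borrowed chord it is labeled ii°.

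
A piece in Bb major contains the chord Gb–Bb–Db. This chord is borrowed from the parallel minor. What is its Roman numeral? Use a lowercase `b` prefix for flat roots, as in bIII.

bVI

Gb is the lowered form of scale degree 6 in Bb major (the diatonic degree 6 is G). The diatonic chord on degree 6 would be Gm (vi), but Gb–Bb–Db is the major chord from Bb minor. As a borrowed chord it is labeled bVI.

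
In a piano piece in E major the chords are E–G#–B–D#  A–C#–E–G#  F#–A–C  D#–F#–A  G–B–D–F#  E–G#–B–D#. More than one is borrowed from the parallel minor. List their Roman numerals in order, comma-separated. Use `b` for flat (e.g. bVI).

E major has the diatonic set E, F#m, G#m, A, B, C#m, D#dim. Of the given chords, E–G#–B–D# = Emaj7, A–C#–E–G# = Amaj7 and D#–F#–A = D#dim are diatonic. F#–A–C doesn't fit — on degree 2 E major would have F#m (ii). F#dim is the degree-2 chord of E minor, so it is the borrowed ii°. G–B–D–F# is not: scale degree 3 in E major carries G#m (iii). In E minor the chord on that degree is Gmaj7, so here it functions as bIIImaj7, borrowed from the parallel minor.

ii°, bIIImaj7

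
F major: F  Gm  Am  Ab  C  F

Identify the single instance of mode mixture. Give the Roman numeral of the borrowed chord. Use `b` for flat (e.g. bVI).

In F major the diatonic chords are F, Gm, Am, Bb, C, Dm, Edim. F, Gm, Am and C are all diatonic. Ab (Ab–C–Eb) doesn't fit — on degree 3 F major would have Am (iii). Ab is the degree-3 chord of F minor, so it is the borrowed bIII.

bIII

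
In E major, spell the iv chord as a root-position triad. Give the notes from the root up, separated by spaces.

A C E

iv is built on scale degree 4, which is A in both E major and its parallel. Building the minor chord from the parallel minor on A: A–C–E.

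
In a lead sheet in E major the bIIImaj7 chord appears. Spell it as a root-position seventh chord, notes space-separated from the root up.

G B D F#

bIIImaj7 is built on the lowered scale degree 3. In E major degree 3 is G#; lowered it becomes G. Building the major-seventh chord from the parallel minor on G: G–B–D–F#.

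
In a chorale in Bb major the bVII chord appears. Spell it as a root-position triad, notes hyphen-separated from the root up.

bVII is built on the lowered scale degree 7. In Bb major degree 7 is A; lowered it becomes Ab. Stacking thirds in Bb minor on Ab gives Ab–C–Eb.

Ab-C-Eb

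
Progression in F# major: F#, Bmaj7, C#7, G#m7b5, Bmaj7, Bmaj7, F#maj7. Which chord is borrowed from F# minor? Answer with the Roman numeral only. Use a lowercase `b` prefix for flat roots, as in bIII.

iiø7

The diatonic triads in F# major are F#, G#m, A#m, B, C#, D#m, E#dim. Of the given chords, F#, Bmaj7, C#7 and F#maj7 are diatonic. But G#m7b5 (G#–B–D–F#) is foreign: the diatonic ii on degree 2 is G#m, whereas G#m7b5 comes from F# minor. It is labeled iiø7.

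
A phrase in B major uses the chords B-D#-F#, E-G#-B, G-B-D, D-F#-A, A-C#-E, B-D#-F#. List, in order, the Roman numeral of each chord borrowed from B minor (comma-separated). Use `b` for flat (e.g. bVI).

bVI, bIII, bVII

B major has the diatonic set B, C#m, D#m, E, F#, G#m, A#dim. B–D#–F# = B and E–G#–B = E both belong to that set. G–B–D doesn't fit — on degree 6 B major would have G#m (vi). G is the degree-6 chord of B minor, so it is the borrowed bVI. But D–F#–A is foreign: the diatonic iii on degree 3 is D#m, whereas D comes from B minor. It is labeled bIII. A–C#–E is not: scale degree 7 in B major carries A#dim (vii°). In B minor the chord on that degree is A, so here it functions as bVII, borrowed from the parallel minor.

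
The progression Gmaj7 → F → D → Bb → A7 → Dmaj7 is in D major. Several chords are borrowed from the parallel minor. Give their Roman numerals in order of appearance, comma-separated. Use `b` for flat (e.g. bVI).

bIII, bVI

In D major the diatonic chords are D, Em, F#m, G, A, Bm, C#dim. Gmaj7, D, A7 and Dmaj7 are all diatonic. F (F–A–C) is not: scale degree 3 in D major carries F#m (iii). In D minor the chord on that degree is F, so here it functions as bIII, borrowed from the parallel minor. But Bb (Bb–D–F) is foreign: the diatonic vi on degree 6 is Bm, whereas Bb comes from D minor. It is labeled bVI.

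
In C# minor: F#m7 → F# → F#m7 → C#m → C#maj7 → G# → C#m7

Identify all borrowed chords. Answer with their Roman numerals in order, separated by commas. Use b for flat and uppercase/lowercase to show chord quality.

IV, Imaj7

The diatonic triads in C# minor (with V from harmonic minor) are C#m, D#dim, E, F#m, G#, A, B. Of the given chords, F#m7, C#m, G# and C#m7 are diatonic. But F# (F#–A#–C#) is foreign: the diatonic iv on degree 4 is F#m, whereas F# comes from C# major. It is labeled IV. C#maj7 (C#–E#–G#–B#) doesn't fit — on degree 1 C# minor would have C#m (i). C#maj7 is the degree-1 chord of C# major, so it is the borrowed Imaj7.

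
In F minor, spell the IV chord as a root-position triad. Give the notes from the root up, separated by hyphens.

Bb-D-F

IV is built on scale degree 4, which is Bb in both F minor and its parallel. Building the major chord from the parallel major on Bb: Bb–D–F.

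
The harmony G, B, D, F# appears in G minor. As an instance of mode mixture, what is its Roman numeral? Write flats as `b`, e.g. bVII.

G is scale degree 1 in G minor. G–B–D–F# is a major-seventh chord — the form found in G major, not the diatonic i (Gm). Borrowed into G minor it is written Imaj7.

Imaj7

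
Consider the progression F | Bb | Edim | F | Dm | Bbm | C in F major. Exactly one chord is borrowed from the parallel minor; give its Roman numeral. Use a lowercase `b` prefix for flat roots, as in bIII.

iv

F major has the diatonic set F, Gm, Am, Bb, C, Dm, Edim. F, Bb, Edim, Dm and C all belong to that set. Bbm (Bb–Db–F) is not: scale degree 4 in F major carries Bb (IV). In F minor the chord on that degree is Bbm, so here it functions as iv, borrowed from the parallel minor.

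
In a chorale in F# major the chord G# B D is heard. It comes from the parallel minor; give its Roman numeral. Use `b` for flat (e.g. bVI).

The root G# is the diatonic 2nd degree of F# major; the borrowing shows in the chord quality. The diatonic chord on degree 2 would be G#m (ii), but G#–B–D is the diminished chord from F# minor. As a borrowed chord it is labeled ii°.

ii°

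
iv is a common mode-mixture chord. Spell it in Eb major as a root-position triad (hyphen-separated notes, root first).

iv is built on scale degree 4, which is Ab in both Eb major and its parallel. Stacking thirds in Eb minor on Ab gives Ab–Cb–Eb.

Ab-Cb-Eb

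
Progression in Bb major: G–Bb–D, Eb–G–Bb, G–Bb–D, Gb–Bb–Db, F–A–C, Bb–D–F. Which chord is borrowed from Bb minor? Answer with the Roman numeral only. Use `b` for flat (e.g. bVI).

In Bb major the diatonic chords are Bb, Cm, Dm, Eb, F, Gm, Adim. Of the given chords, G–Bb–D = Gm, Eb–G–Bb = Eb, F–A–C = F and Bb–D–F = Bb are diatonic. Gb–Bb–Db is not: scale degree 6 in Bb major carries Gm (vi). In Bb minor the chord on that degree is Gb, so here it functions as bVI, borrowed from the parallel minor.

bVI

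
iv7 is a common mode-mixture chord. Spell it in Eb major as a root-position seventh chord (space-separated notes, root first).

iv7 is built on scale degree 4, which is Ab in both Eb major and its parallel. Building the minor-seventh chord from the parallel minor on Ab: Ab–Cb–Eb–Gb.

Ab Cb Eb Gb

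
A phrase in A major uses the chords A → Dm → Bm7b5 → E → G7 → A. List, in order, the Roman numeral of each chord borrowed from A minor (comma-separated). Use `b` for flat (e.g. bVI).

iv, iiø7, bVII7

A major has the diatonic set A, Bm, C#m, D, E, F#m, G#dim. A and E both belong to that set. But Dm (D–F–A) is foreign: the diatonic IV on degree 4 is D, whereas Dm comes from A minor. It is labeled iv. Bm7b5 (B–D–F–A) doesn't fit — on degree 2 A major would have Bm (ii). Bm7b5 is the degree-2 chord of A minor, so it is the borrowed iiø7. G7 (G–B–D–F) is not: scale degree 7 in A major carries G#dim (vii°). In A minor the chord on that degree is G7, so here it functions as bVII7, borrowed from the parallel minor.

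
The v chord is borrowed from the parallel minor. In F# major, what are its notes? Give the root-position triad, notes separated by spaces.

v is built on scale degree 5, which is C# in both F# major and its parallel. In F# minor the chord on C# is C#–E–G#.

C# E G#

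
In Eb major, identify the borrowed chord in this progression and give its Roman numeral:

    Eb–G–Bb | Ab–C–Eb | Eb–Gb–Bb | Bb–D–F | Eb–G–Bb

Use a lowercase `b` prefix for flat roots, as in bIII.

i

In Eb major the diatonic chords are Eb, Fm, Gm, Ab, Bb, Cm, Ddim. Eb–G–Bb = Eb, Ab–C–Eb = Ab and Bb–D–F = Bb all belong to that set. Eb–Gb–Bb is not: scale degree 1 in Eb major carries Eb (I). In Eb minor the chord on that degree is Ebm, so here it functions as i, borrowed from the parallel minor.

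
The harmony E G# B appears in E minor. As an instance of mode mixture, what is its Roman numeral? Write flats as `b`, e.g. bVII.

I

E is scale degree 1 in E minor. Diatonically E minor has Em (i) on that degree; E–G#–B is instead the major chord native to E major, so it takes the label I.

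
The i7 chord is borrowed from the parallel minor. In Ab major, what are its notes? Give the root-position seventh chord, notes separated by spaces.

Ab Cb Eb Gb

i7 is built on scale degree 1, which is Ab in both Ab major and its parallel. Stacking thirds in Ab minor on Ab gives Ab–Cb–Eb–Gb.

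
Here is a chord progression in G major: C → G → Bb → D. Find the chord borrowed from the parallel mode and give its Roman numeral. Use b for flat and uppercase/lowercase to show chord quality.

The diatonic triads in G major are G, Am, Bm, C, D, Em, F#dim. C, G and D all belong to that set. But Bb (Bb–D–F) is foreign: the diatonic iii on degree 3 is Bm, whereas Bb comes from G minor. It is labeled bIII.

bIII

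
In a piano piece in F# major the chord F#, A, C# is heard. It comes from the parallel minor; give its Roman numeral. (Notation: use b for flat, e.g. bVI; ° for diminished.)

F# is scale degree 1 in F# major. F#–A–C# is a minor chord — the form found in F# minor, not the diatonic I (F#). Borrowed into F# major it is written i.

i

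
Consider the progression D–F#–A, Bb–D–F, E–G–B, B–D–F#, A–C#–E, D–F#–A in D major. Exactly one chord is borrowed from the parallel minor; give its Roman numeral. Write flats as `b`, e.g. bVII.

The diatonic triads in D major are D, Em, F#m, G, A, Bm, C#dim. D–F#–A = D, E–G–B = Em, B–D–F# = Bm and A–C#–E = A all belong to that set. But Bb–D–F is foreign: the diatonic vi on degree 6 is Bm, whereas Bb comes from D minor. It is labeled bVI.

bVI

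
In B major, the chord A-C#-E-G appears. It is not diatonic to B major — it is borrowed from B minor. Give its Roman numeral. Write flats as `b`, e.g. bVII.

bVII7

In B major scale degree 7 is A#; A is its lowered form, from B minor. The diatonic chord on degree 7 would be A#dim (vii°), but A–C#–E–G is the dominant-seventh chord from B minor. As a borrowed chord it is labeled bVII7.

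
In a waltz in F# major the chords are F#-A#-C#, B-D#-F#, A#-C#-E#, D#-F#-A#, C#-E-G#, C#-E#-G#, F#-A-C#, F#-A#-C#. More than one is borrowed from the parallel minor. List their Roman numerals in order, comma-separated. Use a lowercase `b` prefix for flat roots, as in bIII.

The diatonic triads in F# major are F#, G#m, A#m, B, C#, D#m, E#dim. F#–A#–C# = F#, B–D#–F# = B, A#–C#–E# = A#m, D#–F#–A# = D#m and C#–E#–G# = C# all belong to that set. C#–E–G# is not: scale degree 5 in F# major carries C# (V). In F# minor the chord on that degree is C#m, so here it functions as v, borrowed from the parallel minor. F#–A–C# is not: scale degree 1 in F# major carries F# (I). In F# minor the chord on that degree is F#m, so here it functions as i, borrowed from the parallel minor.

v, i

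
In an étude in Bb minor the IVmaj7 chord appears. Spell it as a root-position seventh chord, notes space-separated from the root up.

Eb G Bb D

IVmaj7 is built on scale degree 4, which is Eb in both Bb minor and its parallel. In Bb major the chord on Eb is Eb–G–Bb–D.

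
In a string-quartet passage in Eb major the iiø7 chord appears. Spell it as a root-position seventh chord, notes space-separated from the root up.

iiø7 is built on scale degree 2, which is F in both Eb major and its parallel. In Eb minor the chord on F is F–Ab–Cb–Eb.

F Ab Cb Eb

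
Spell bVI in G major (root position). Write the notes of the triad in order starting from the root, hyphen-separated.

Eb-G-Bb

Scale degree 6 in G major is E. bVI uses the lowered form, Eb, taken from G minor. Stacking thirds in G minor on Eb gives Eb–G–Bb.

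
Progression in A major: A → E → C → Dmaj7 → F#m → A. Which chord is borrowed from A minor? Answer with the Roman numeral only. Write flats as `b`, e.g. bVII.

bIII

In A major the diatonic chords are A, Bm, C#m, D, E, F#m, G#dim. Of the given chords, A, E, Dmaj7 and F#m are diatonic. But C (C–E–G) is foreign: the diatonic iii on degree 3 is C#m, whereas C comes from A minor. It is labeled bIII.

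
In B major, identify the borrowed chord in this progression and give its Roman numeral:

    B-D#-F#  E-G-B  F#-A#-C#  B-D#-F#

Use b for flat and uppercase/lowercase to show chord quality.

B major has the diatonic set B, C#m, D#m, E, F#, G#m, A#dim. B–D#–F# = B and F#–A#–C# = F# both belong to that set. But E–G–B is foreign: the diatonic IV on degree 4 is E, whereas Em comes from B minor. It is labeled iv.

iv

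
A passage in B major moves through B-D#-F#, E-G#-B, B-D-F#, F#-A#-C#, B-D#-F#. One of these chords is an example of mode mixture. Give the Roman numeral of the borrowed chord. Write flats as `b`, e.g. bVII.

i

B major has the diatonic set B, C#m, D#m, E, F#, G#m, A#dim. B–D#–F# = B, E–G#–B = E and F#–A#–C# = F# all belong to that set. But B–D–F# is foreign: the diatonic I on degree 1 is B, whereas Bm comes from B minor. It is labeled i.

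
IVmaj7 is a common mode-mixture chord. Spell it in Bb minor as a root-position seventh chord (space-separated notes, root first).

IVmaj7 is built on scale degree 4, which is Eb in both Bb minor and its parallel. In Bb major the chord on Eb is Eb–G–Bb–D.

Eb G Bb D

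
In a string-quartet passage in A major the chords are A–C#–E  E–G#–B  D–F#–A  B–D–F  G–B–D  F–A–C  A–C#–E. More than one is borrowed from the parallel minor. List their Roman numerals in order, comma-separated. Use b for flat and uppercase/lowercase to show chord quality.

ii°, bVII, bVI

The diatonic triads in A major are A, Bm, C#m, D, E, F#m, G#dim. A–C#–E = A, E–G#–B = E and D–F#–A = D all belong to that set. B–D–F is not: scale degree 2 in A major carries Bm (ii). In A minor the chord on that degree is Bdim, so here it functions as ii°, borrowed from the parallel minor. But G–B–D is foreign: the diatonic vii° on degree 7 is G#dim, whereas G comes from A minor. It is labeled bVII. F–A–C doesn't fit — on degree 6 A major would have F#m (vi). F is the degree-6 chord of A minor, so it is the borrowed bVI.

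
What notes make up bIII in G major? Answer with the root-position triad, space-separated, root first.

Bb D F

bIII is built on the lowered scale degree 3. In G major degree 3 is B; lowered it becomes Bb. In G minor the chord on Bb is Bb–D–F.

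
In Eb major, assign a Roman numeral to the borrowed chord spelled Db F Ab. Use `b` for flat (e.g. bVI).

bVII

In Eb major scale degree 7 is D; Db is its lowered form, from Eb minor. The diatonic chord on degree 7 would be Ddim (vii°), but Db–F–Ab is the major chord from Eb minor. As a borrowed chord it is labeled bVII.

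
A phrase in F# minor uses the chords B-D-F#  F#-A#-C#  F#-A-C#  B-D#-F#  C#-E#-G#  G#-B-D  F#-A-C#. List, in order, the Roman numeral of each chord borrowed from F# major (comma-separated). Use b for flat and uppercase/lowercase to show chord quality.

F# minor has the diatonic set F#m, G#dim, A, Bm, C#, D, E (with V from harmonic minor). B–D–F# = Bm, F#–A–C# = F#m, C#–E#–G# = C# and G#–B–D = G#dim are all diatonic. But F#–A#–C# is foreign: the diatonic i on degree 1 is F#m, whereas F# comes from F# major. It is labeled I. B–D#–F# is not: scale degree 4 in F# minor carries Bm (iv). In F# major the chord on that degree is B, so here it functions as IV, borrowed from the parallel major.

I, IV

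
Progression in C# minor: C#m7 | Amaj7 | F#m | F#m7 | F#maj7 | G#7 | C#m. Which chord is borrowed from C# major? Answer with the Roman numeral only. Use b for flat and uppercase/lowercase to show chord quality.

IVmaj7

In C# minor (with V from harmonic minor) the diatonic chords are C#m, D#dim, E, F#m, G#, A, B. Of the given chords, C#m7, Amaj7, F#m, F#m7, G#7 and C#m are diatonic. But F#maj7 (F#–A#–C#–E#) is foreign: the diatonic iv on degree 4 is F#m, whereas F#maj7 comes from C# major. It is labeled IVmaj7.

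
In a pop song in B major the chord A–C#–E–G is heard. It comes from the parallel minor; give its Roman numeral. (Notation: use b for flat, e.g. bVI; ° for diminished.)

The root A is the lowered 7th scale degree — diatonically B major has A# there. A–C#–E–G is a dominant-seventh chord — the form found in B minor, not the diatonic vii° (A#dim). Borrowed into B major it is written bVII7.

bVII7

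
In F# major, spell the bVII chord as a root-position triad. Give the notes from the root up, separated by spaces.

E G# B

bVII is built on the lowered scale degree 7. In F# major degree 7 is E#; lowered it becomes E. Building the major chord from the parallel minor on E: E–G#–B.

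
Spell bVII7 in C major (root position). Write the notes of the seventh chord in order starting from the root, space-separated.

Bb D F Ab

The root of bVII7 is the lowered 7th degree: B becomes Bb. Stacking thirds in C minor on Bb gives Bb–D–F–Ab.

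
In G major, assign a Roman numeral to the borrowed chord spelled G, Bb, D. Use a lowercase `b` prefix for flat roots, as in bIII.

i

G is scale degree 1 in G major. The diatonic chord on degree 1 would be G (I), but G–Bb–D is the minor chord from G minor. As a borrowed chord it is labeled i.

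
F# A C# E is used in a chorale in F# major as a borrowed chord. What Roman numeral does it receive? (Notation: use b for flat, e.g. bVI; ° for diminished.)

The root F# is the diatonic 1st degree of F# major; the borrowing shows in the chord quality. Diatonically F# major has F# (I) on that degree; F#–A–C#–E is instead the minor-seventh chord native to F# minor, so it takes the label i7.

i7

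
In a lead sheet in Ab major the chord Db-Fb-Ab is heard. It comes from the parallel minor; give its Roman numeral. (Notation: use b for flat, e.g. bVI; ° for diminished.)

iv

Db is scale degree 4 in Ab major. The diatonic chord on degree 4 would be Db (IV), but Db–Fb–Ab is the minor chord from Ab minor. As a borrowed chord it is labeled iv.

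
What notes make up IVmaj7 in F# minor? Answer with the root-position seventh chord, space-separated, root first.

B D# F# A#

IVmaj7 is built on scale degree 4, which is B in both F# minor and its parallel. Stacking thirds in F# major on B gives B–D#–F#–A#.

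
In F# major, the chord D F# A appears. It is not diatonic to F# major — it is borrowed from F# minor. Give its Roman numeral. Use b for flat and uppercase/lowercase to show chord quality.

bVI

The root D is the lowered 6th scale degree — diatonically F# major has D# there. Diatonically F# major has D#m (vi) on that degree; D–F#–A is instead the major chord native to F# minor, so it takes the label bVI.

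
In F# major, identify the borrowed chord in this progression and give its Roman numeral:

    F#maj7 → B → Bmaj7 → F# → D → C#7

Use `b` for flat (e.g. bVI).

F# major has the diatonic set F#, G#m, A#m, B, C#, D#m, E#dim. F#maj7, B, Bmaj7, F# and C#7 all belong to that set. D (D–F#–A) doesn't fit — on degree 6 F# major would have D#m (vi). D is the degree-6 chord of F# minor, so it is the borrowed bVI.

bVI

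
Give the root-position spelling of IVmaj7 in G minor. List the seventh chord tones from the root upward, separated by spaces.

IVmaj7 is built on scale degree 4, which is C in both G minor and its parallel. Building the major-seventh chord from the parallel major on C: C–E–G–B.

C E G B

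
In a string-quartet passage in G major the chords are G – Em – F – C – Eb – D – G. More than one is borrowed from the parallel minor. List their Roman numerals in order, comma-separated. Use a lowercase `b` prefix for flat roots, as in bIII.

G major has the diatonic set G, Am, Bm, C, D, Em, F#dim. G, Em, C and D all belong to that set. F (F–A–C) is not: scale degree 7 in G major carries F#dim (vii°). In G minor the chord on that degree is F, so here it functions as bVII, borrowed from the parallel minor. Eb (Eb–G–Bb) doesn't fit — on degree 6 G major would have Em (vi). Eb is the degree-6 chord of G minor, so it is the borrowed bVI.

bVII, bVI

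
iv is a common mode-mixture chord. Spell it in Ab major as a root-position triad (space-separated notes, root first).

Db Fb Ab

The root, Db, is scale degree 4 — the same note in Ab major and Ab minor; only the chord quality changes. In Ab minor the chord on Db is Db–Fb–Ab.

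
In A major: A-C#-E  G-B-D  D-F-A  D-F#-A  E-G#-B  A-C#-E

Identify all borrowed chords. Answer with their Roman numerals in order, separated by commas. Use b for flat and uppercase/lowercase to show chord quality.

In A major the diatonic chords are A, Bm, C#m, D, E, F#m, G#dim. Of the given chords, A–C#–E = A, D–F#–A = D and E–G#–B = E are diatonic. G–B–D is not: scale degree 7 in A major carries G#dim (vii°). In A minor the chord on that degree is G, so here it functions as bVII, borrowed from the parallel minor. D–F–A is not: scale degree 4 in A major carries D (IV). In A minor the chord on that degree is Dm, so here it functions as iv, borrowed from the parallel minor.

bVII, iv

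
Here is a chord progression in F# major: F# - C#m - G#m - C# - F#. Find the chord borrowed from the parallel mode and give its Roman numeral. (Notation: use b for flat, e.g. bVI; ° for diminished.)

The diatonic triads in F# major are F#, G#m, A#m, B, C#, D#m, E#dim. F#, G#m and C# are all diatonic. C#m (C#–E–G#) doesn't fit — on degree 5 F# major would have C# (V). C#m is the degree-5 chord of F# minor, so it is the borrowed v.

v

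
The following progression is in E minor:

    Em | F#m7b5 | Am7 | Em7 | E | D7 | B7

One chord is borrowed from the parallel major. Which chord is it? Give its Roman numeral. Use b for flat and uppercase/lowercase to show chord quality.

In E minor (with V from harmonic minor) the diatonic chords are Em, F#dim, G, Am, B, C, D. Of the given chords, Em, F#m7b5, Am7, Em7, D7 and B7 are diatonic. E (E–G#–B) is not: scale degree 1 in E minor carries Em (i). In E major the chord on that degree is E, so here it functions as I, borrowed from the parallel major.

I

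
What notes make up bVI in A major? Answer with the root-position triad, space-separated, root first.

The root of bVI is the lowered 6th degree: F# becomes F. Stacking thirds in A minor on F gives F–A–C.

F A C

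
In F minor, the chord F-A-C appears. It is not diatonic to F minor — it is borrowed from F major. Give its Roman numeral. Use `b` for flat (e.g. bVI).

I

F is scale degree 1 in F minor. F–A–C is a major chord — the form found in F major, not the diatonic i (Fm). Borrowed into F minor it is written I.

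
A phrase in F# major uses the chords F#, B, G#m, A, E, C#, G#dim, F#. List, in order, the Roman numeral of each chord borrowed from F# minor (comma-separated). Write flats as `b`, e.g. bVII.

bIII, bVII, ii°

F# major has the diatonic set F#, G#m, A#m, B, C#, D#m, E#dim. F#, B, G#m and C# all belong to that set. A (A–C#–E) doesn't fit — on degree 3 F# major would have A#m (iii). A is the degree-3 chord of F# minor, so it is the borrowed bIII. E (E–G#–B) doesn't fit — on degree 7 F# major would have E#dim (vii°). E is the degree-7 chord of F# minor, so it is the borrowed bVII. G#dim (G#–B–D) doesn't fit — on degree 2 F# major would have G#m (ii). G#dim is the degree-2 chord of F# minor, so it is the borrowed ii°.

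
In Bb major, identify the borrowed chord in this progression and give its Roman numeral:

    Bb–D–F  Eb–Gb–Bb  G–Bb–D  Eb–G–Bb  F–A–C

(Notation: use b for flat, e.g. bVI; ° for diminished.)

iv

In Bb major the diatonic chords are Bb, Cm, Dm, Eb, F, Gm, Adim. Of the given chords, Bb–D–F = Bb, G–Bb–D = Gm, Eb–G–Bb = Eb and F–A–C = F are diatonic. Eb–Gb–Bb is not: scale degree 4 in Bb major carries Eb (IV). In Bb minor the chord on that degree is Ebm, so here it functions as iv, borrowed from the parallel minor.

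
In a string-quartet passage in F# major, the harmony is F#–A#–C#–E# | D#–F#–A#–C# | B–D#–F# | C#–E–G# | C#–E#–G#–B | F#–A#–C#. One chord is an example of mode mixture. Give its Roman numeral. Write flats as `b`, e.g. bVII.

The diatonic triads in F# major are F#, G#m, A#m, B, C#, D#m, E#dim. Of the given chords, F#–A#–C#–E# = F#maj7, D#–F#–A#–C# = D#m7, B–D#–F# = B, C#–E#–G#–B = C#7 and F#–A#–C# = F# are diatonic. But C#–E–G# is foreign: the diatonic V on degree 5 is C#, whereas C#m comes from F# minor. It is labeled v.

v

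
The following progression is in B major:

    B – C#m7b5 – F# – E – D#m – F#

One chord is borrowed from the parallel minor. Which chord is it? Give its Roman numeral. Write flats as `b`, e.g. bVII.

B major has the diatonic set B, C#m, D#m, E, F#, G#m, A#dim. B, F#, E and D#m all belong to that set. C#m7b5 (C#–E–G–B) doesn't fit — on degree 2 B major would have C#m (ii). C#m7b5 is the degree-2 chord of B minor, so it is the borrowed iiø7.

iiø7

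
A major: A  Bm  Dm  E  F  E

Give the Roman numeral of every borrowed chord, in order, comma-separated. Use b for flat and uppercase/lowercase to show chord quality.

iv, bVI

In A major the diatonic chords are A, Bm, C#m, D, E, F#m, G#dim. A, Bm and E all belong to that set. Dm (D–F–A) doesn't fit — on degree 4 A major would have D (IV). Dm is the degree-4 chord of A minor, so it is the borrowed iv. But F (F–A–C) is foreign: the diatonic vi on degree 6 is F#m, whereas F comes from A minor. It is labeled bVI.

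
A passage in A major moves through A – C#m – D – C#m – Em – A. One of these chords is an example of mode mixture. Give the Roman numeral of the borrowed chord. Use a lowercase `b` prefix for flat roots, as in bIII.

A major has the diatonic set A, Bm, C#m, D, E, F#m, G#dim. A, C#m and D all belong to that set. But Em (E–G–B) is foreign: the diatonic V on degree 5 is E, whereas Em comes from A minor. It is labeled v.

v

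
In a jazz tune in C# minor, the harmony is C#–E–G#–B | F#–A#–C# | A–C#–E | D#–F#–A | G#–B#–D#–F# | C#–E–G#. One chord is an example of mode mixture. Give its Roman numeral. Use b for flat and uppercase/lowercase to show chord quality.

In C# minor (with V from harmonic minor) the diatonic chords are C#m, D#dim, E, F#m, G#, A, B. C#–E–G#–B = C#m7, A–C#–E = A, D#–F#–A = D#dim, G#–B#–D#–F# = G#7 and C#–E–G# = C#m are all diatonic. F#–A#–C# doesn't fit — on degree 4 C# minor would have F#m (iv). F# is the degree-4 chord of C# major, so it is the borrowed IV.

IV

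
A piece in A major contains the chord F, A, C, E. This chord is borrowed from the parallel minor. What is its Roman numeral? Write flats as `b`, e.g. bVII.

bVImaj7

In A major scale degree 6 is F#; F is its lowered form, from A minor. The diatonic chord on degree 6 would be F#m (vi), but F–A–C–E is the major-seventh chord from A minor. As a borrowed chord it is labeled bVImaj7.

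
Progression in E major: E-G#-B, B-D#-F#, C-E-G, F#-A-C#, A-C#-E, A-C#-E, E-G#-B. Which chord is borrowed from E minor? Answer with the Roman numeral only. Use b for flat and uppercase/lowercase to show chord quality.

E major has the diatonic set E, F#m, G#m, A, B, C#m, D#dim. E–G#–B = E, B–D#–F# = B, F#–A–C# = F#m and A–C#–E = A are all diatonic. C–E–G doesn't fit — on degree 6 E major would have C#m (vi). C is the degree-6 chord of E minor, so it is the borrowed bVI.

bVI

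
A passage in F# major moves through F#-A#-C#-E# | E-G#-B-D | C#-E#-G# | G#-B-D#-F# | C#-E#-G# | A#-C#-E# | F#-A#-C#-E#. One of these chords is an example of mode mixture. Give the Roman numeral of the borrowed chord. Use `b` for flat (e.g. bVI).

bVII7

The diatonic triads in F# major are F#, G#m, A#m, B, C#, D#m, E#dim. F#–A#–C#–E# = F#maj7, C#–E#–G# = C#, G#–B–D#–F# = G#m7 and A#–C#–E# = A#m are all diatonic. But E–G#–B–D is foreign: the diatonic vii° on degree 7 is E#dim, whereas E7 comes from F# minor. It is labeled bVII7.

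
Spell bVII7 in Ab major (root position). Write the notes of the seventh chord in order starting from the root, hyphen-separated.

Gb-Bb-Db-Fb

bVII7 is built on the lowered scale degree 7. In Ab major degree 7 is G; lowered it becomes Gb. Building the dominant-seventh chord from the parallel minor on Gb: Gb–Bb–Db–Fb.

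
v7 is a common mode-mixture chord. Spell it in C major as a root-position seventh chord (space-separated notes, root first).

The root, G, is scale degree 5 — the same note in C major and C minor; only the chord quality changes. In C minor the chord on G is G–Bb–D–F.

G Bb D F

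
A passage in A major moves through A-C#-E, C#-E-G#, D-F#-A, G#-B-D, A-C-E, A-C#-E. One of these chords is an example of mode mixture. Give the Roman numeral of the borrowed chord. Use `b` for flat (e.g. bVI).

i

In A major the diatonic chords are A, Bm, C#m, D, E, F#m, G#dim. A–C#–E = A, C#–E–G# = C#m, D–F#–A = D and G#–B–D = G#dim all belong to that set. But A–C–E is foreign: the diatonic I on degree 1 is A, whereas Am comes from A minor. It is labeled i.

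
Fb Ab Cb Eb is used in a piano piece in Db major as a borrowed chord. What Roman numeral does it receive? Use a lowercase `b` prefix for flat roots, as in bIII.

bIIImaj7

In Db major scale degree 3 is F; Fb is its lowered form, from Db minor. Diatonically Db major has Fm (iii) on that degree; Fb–Ab–Cb–Eb is instead the major-seventh chord native to Db minor, so it takes the label bIIImaj7.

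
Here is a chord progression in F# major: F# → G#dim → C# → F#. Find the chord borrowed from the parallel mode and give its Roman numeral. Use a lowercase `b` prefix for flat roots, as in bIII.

ii°

F# major has the diatonic set F#, G#m, A#m, B, C#, D#m, E#dim. Of the given chords, F# and C# are diatonic. G#dim (G#–B–D) doesn't fit — on degree 2 F# major would have G#m (ii). G#dim is the degree-2 chord of F# minor, so it is the borrowed ii°.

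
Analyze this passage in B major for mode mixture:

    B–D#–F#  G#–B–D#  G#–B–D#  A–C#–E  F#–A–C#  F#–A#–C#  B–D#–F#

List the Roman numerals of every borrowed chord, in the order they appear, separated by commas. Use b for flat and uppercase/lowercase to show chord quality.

The diatonic triads in B major are B, C#m, D#m, E, F#, G#m, A#dim. Of the given chords, B–D#–F# = B, G#–B–D# = G#m and F#–A#–C# = F# are diatonic. A–C#–E is not: scale degree 7 in B major carries A#dim (vii°). In B minor the chord on that degree is A, so here it functions as bVII, borrowed from the parallel minor. F#–A–C# is not: scale degree 5 in B major carries F# (V). In B minor the chord on that degree is F#m, so here it functions as v, borrowed from the parallel minor.

bVII, v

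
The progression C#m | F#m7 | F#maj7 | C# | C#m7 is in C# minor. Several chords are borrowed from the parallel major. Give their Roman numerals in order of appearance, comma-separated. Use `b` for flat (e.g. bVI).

IVmaj7, I

C# minor has the diatonic set C#m, D#dim, E, F#m, G#, A, B (with V from harmonic minor). Of the given chords, C#m, F#m7 and C#m7 are diatonic. But F#maj7 (F#–A#–C#–E#) is foreign: the diatonic iv on degree 4 is F#m, whereas F#maj7 comes from C# major. It is labeled IVmaj7. C# (C#–E#–G#) is not: scale degree 1 in C# minor carries C#m (i). In C# major the chord on that degree is C#, so here it functions as I, borrowed from the parallel major.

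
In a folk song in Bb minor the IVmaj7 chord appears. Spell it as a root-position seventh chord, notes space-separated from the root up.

IVmaj7 is built on scale degree 4, which is Eb in both Bb minor and its parallel. In Bb major the chord on Eb is Eb–G–Bb–D.

Eb G Bb D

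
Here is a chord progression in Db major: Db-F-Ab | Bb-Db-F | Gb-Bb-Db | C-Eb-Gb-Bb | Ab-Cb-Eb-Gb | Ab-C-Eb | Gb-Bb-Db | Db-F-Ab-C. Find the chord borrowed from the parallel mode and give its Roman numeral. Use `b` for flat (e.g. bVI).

v7

In Db major the diatonic chords are Db, Ebm, Fm, Gb, Ab, Bbm, Cdim. Db–F–Ab = Db, Bb–Db–F = Bbm, Gb–Bb–Db = Gb, C–Eb–Gb–Bb = Cm7b5, Ab–C–Eb = Ab and Db–F–Ab–C = Dbmaj7 are all diatonic. Ab–Cb–Eb–Gb doesn't fit — on degree 5 Db major would have Ab (V). Abm7 is the degree-5 chord of Db minor, so it is the borrowed v7.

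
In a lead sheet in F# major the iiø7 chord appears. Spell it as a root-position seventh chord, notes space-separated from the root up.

G# B D F#

iiø7 is built on scale degree 2, which is G# in both F# major and its parallel. In F# minor the chord on G# is G#–B–D–F#.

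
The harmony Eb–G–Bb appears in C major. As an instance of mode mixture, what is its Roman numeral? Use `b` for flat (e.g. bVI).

In C major scale degree 3 is E; Eb is its lowered form, from C minor. Eb–G–Bb is a major chord — the form found in C minor, not the diatonic iii (Em). Borrowed into C major it is written bIII.

bIII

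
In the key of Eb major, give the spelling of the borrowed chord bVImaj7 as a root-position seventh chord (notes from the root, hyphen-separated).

bVImaj7 is built on the lowered scale degree 6. In Eb major degree 6 is C; lowered it becomes Cb. In Eb minor the chord on Cb is Cb–Eb–Gb–Bb.

Cb-Eb-Gb-Bb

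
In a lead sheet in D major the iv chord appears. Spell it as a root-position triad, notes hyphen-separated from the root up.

G-Bb-D

iv is built on scale degree 4, which is G in both D major and its parallel. Stacking thirds in D minor on G gives G–Bb–D.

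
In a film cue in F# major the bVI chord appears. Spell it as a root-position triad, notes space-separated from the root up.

The root of bVI is the lowered 6th degree: D# becomes D. In F# minor the chord on D is D–F#–A.

D F# A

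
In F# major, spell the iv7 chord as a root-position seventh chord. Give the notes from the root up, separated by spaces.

B D F# A

iv7 is built on scale degree 4, which is B in both F# major and its parallel. Building the minor-seventh chord from the parallel minor on B: B–D–F#–A.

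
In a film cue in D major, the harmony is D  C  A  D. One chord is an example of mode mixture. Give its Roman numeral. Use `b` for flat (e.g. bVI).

bVII

The diatonic triads in D major are D, Em, F#m, G, A, Bm, C#dim. D and A both belong to that set. C (C–E–G) is not: scale degree 7 in D major carries C#dim (vii°). In D minor the chord on that degree is C, so here it functions as bVII, borrowed from the parallel minor.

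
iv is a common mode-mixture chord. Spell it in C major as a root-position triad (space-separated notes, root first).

The root, F, is scale degree 4 — the same note in C major and C minor; only the chord quality changes. Stacking thirds in C minor on F gives F–Ab–C.

F Ab C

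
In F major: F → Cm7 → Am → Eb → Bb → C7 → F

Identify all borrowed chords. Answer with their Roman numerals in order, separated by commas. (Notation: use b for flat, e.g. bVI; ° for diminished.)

v7, bVII

The diatonic triads in F major are F, Gm, Am, Bb, C, Dm, Edim. F, Am, Bb and C7 are all diatonic. But Cm7 (C–Eb–G–Bb) is foreign: the diatonic V on degree 5 is C, whereas Cm7 comes from F minor. It is labeled v7. Eb (Eb–G–Bb) doesn't fit — on degree 7 F major would have Edim (vii°). Eb is the degree-7 chord of F minor, so it is the borrowed bVII.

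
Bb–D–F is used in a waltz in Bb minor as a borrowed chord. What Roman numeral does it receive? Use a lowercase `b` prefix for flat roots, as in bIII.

Bb is scale degree 1 in Bb minor. Bb–D–F is a major chord — the form found in Bb major, not the diatonic i (Bbm). Borrowed into Bb minor it is written I.

I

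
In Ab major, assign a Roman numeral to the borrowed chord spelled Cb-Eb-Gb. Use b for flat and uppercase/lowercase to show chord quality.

The root Cb is the lowered 3rd scale degree — diatonically Ab major has C there. The diatonic chord on degree 3 would be Cm (iii), but Cb–Eb–Gb is the major chord from Ab minor. As a borrowed chord it is labeled bIII.

bIII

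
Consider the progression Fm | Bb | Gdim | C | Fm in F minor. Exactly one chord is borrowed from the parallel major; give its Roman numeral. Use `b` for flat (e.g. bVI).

F minor has the diatonic set Fm, Gdim, Ab, Bbm, C, Db, Eb (with V from harmonic minor). Fm, Gdim and C are all diatonic. Bb (Bb–D–F) is not: scale degree 4 in F minor carries Bbm (iv). In F major the chord on that degree is Bb, so here it functions as IV, borrowed from the parallel major.

IV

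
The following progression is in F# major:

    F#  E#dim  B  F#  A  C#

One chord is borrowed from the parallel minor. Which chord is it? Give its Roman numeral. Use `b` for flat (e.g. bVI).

bIII

The diatonic triads in F# major are F#, G#m, A#m, B, C#, D#m, E#dim. Of the given chords, F#, E#dim, B and C# are diatonic. But A (A–C#–E) is foreign: the diatonic iii on degree 3 is A#m, whereas A comes from F# minor. It is labeled bIII.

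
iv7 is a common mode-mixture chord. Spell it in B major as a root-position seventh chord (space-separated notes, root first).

The root, E, is scale degree 4 — the same note in B major and B minor; only the chord quality changes. Stacking thirds in B minor on E gives E–G–B–D.

E G B D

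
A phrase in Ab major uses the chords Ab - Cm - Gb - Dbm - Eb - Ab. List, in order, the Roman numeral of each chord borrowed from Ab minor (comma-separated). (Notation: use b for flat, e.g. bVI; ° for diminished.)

bVII, iv

Ab major has the diatonic set Ab, Bbm, Cm, Db, Eb, Fm, Gdim. Ab, Cm and Eb all belong to that set. Gb (Gb–Bb–Db) is not: scale degree 7 in Ab major carries Gdim (vii°). In Ab minor the chord on that degree is Gb, so here it functions as bVII, borrowed from the parallel minor. But Dbm (Db–Fb–Ab) is foreign: the diatonic IV on degree 4 is Db, whereas Dbm comes from Ab minor. It is labeled iv.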